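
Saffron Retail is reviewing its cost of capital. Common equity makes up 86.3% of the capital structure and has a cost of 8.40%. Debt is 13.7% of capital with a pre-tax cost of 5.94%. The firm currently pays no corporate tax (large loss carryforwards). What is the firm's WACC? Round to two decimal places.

8.06%

After-tax cost of debt = 5.94% × (1 − 0%) = 5.9400%.
WACC = 0.863 × 8.4000% + 0.137 × 5.9400% = 8.0630%.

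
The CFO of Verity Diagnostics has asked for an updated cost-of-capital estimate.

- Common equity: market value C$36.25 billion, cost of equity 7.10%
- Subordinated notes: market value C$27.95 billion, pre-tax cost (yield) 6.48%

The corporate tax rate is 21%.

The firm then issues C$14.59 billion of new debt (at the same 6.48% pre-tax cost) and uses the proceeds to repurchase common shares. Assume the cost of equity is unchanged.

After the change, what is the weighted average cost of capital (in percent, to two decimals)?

After the change:
Total capital V = 21.66 + 42.54 = 64.2.
Equity: weight = 21.66/64.2 = 0.3374; cost = 7.1%.
Subordinated notes: weight = 42.54/64.2 = 0.6626; after-tax cost = 6.48% × (1 − 21%) = 5.1192%.
WACC = 0.3374 × 7.1000% + 0.6626 × 5.1192% = 5.7875%.

5.79%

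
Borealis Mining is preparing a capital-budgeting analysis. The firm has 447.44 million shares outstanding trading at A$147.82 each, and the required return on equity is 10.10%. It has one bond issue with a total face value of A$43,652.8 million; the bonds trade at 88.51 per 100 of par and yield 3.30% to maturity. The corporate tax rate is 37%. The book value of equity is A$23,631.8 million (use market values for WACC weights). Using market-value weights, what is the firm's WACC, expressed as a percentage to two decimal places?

7.14%

Market value of equity E = 147.82 × 447.44m = 66140.5808m. Market value of debt D = 43652.8m × 88.51/100 = 38637.09328m.
Total capital V = 66140.5808 + 38637.09328 = 104777.67408.
Equity: weight = 66140.5808/104777.67408 = 0.6312; cost = 10.1%.
Bonds outstanding: weight = 38637.09328/104777.67408 = 0.3688; after-tax cost = 3.3% × (1 − 37%) = 2.0790%.
WACC = 0.6312 × 10.1000% + 0.3688 × 2.0790% = 7.1422%.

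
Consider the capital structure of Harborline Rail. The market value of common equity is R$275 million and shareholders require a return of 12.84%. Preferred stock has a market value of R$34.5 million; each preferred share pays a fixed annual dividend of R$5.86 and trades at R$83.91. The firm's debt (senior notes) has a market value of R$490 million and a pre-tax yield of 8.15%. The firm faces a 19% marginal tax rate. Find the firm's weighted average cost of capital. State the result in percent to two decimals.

8.76%

Cost of preferred: Rp = 5.86 / 83.91 = 6.9837%.
Total capital V = 275 + 34.5 + 490 = 799.5.
Equity: weight = 275/799.5 = 0.3440; cost = 12.84%.
Preferred: weight = 34.5/799.5 = 0.0432; cost = 6.9837%.
Senior notes: weight = 490/799.5 = 0.6129; after-tax cost = 8.15% × (1 − 19%) = 6.6015%.
WACC = 0.3440 × 12.8400% + 0.0432 × 6.9837% + 0.6129 × 6.6015% = 8.7638%.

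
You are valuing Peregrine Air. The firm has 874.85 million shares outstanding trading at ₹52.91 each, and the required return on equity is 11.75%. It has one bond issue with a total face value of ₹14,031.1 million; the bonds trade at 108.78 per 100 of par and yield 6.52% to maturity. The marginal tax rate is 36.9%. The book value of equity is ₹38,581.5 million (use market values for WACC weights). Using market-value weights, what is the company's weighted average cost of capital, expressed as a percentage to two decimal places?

9.86%

Market value of equity E = 52.91 × 874.85m = 46288.3135m. Market value of debt D = 14031.1m × 108.78/100 = 15263.03058m.
Total capital V = 46288.3135 + 15263.03058 = 61551.34408.
Equity: weight = 46288.3135/61551.34408 = 0.7520; cost = 11.75%.
Bonds outstanding: weight = 15263.03058/61551.34408 = 0.2480; after-tax cost = 6.52% × (1 − 36.9%) = 4.1141%.
WACC = 0.7520 × 11.7500% + 0.2480 × 4.1141% = 9.8565%.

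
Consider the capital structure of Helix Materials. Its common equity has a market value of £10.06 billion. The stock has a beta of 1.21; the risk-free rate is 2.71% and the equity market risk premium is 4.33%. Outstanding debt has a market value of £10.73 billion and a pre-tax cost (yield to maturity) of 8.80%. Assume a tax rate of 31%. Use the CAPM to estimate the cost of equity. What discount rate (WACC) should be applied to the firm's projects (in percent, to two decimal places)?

6.98%

Cost of equity via CAPM: Re = 2.71% + 1.21 × 4.33% = 7.9493%.
Total capital V = 10.06 + 10.73 = 20.79.
Equity: weight = 10.06/20.79 = 0.4839; cost = 7.9493%.
Debt: weight = 10.73/20.79 = 0.5161; after-tax cost = 8.8% × (1 − 31%) = 6.0720%.
WACC = 0.4839 × 7.9493% + 0.5161 × 6.0720% = 6.9804%.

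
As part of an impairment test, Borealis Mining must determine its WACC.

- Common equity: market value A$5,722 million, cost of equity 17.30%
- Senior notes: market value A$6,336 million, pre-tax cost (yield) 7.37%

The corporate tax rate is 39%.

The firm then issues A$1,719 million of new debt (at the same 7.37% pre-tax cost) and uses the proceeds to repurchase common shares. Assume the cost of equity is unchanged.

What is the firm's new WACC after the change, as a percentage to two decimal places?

8.75%

After the change:
Total capital V = 4003 + 8055 = 12058.
Equity: weight = 4003/12058 = 0.3320; cost = 17.3%.
Senior notes: weight = 8055/12058 = 0.6680; after-tax cost = 7.37% × (1 − 39%) = 4.4957%.
WACC = 0.3320 × 17.3000% + 0.6680 × 4.4957% = 8.7465%.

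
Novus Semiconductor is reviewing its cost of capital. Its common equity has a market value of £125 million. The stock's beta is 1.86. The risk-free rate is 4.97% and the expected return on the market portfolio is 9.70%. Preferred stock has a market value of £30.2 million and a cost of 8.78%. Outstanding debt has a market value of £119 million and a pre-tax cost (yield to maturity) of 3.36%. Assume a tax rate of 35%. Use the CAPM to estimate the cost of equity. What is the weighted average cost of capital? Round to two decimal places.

8.19%

Market risk premium = 9.7% − 4.97% = 4.73%.
Cost of equity via CAPM: Re = 4.97% + 1.86 × 4.73% = 13.7678%.
Total capital V = 125 + 30.2 + 119 = 274.2.
Equity: weight = 125/274.2 = 0.4559; cost = 13.7678%.
Preferred: weight = 30.2/274.2 = 0.1101; cost = 8.78%.
Debt: weight = 119/274.2 = 0.4340; after-tax cost = 3.36% × (1 − 35%) = 2.1840%.
WACC = 0.4559 × 13.7678% + 0.1101 × 8.7800% + 0.4340 × 2.1840% = 8.1912%.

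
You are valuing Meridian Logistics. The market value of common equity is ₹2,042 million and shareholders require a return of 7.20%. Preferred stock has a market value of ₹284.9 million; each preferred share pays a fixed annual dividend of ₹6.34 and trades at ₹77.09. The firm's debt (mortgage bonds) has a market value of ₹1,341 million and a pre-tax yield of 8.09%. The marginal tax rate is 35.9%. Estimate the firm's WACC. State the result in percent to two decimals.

6.54%

Cost of preferred: Rp = 6.34 / 77.09 = 8.2242%.
Total capital V = 2042 + 284.9 + 1341 = 3667.9.
Equity: weight = 2042/3667.9 = 0.5567; cost = 7.2%.
Preferred: weight = 284.9/3667.9 = 0.0777; cost = 8.2242%.
Mortgage bonds: weight = 1341/3667.9 = 0.3656; after-tax cost = 8.09% × (1 − 35.9%) = 5.1857%.
WACC = 0.5567 × 7.2000% + 0.0777 × 8.2242% + 0.3656 × 5.1857% = 6.5431%.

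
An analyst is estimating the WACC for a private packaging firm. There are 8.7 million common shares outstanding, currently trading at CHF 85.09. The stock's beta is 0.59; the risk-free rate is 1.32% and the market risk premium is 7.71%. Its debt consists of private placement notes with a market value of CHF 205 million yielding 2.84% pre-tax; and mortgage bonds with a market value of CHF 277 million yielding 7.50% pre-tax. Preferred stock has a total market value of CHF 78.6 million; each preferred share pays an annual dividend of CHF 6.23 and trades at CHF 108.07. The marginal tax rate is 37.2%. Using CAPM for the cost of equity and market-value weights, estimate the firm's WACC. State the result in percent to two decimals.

Cost of equity via CAPM: Re = 1.32% + 0.59 × 7.71% = 5.8689%.
Cost of preferred: Rp = 6.23 / 108.07 = 5.7648%.
Market value of equity E = 85.09 × 8.7m = 740.283m.
Total capital V = 740.283 + 78.6 + 205 + 277 = 1300.883.
Equity: weight = 740.283/1300.883 = 0.5691; cost = 5.8689%.
Preferred: weight = 78.6/1300.883 = 0.0604; cost = 5.7648%.
Private placement notes: weight = 205/1300.883 = 0.1576; after-tax cost = 2.84% × (1 − 37.2%) = 1.7835%.
Mortgage bonds: weight = 277/1300.883 = 0.2129; after-tax cost = 7.5% × (1 − 37.2%) = 4.7100%.
WACC = 0.5691 × 5.8689% + 0.0604 × 5.7648% + 0.1576 × 1.7835% + 0.2129 × 4.7100% = 4.9720%.

4.97%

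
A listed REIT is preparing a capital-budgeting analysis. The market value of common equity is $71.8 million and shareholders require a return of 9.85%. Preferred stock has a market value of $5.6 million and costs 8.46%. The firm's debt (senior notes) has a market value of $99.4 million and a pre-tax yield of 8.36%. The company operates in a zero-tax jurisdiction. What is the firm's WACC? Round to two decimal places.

Total capital V = 71.8 + 5.6 + 99.4 = 176.8.
Equity: weight = 71.8/176.8 = 0.4061; cost = 9.85%.
Preferred: weight = 5.6/176.8 = 0.0317; cost = 8.46%.
Senior notes: weight = 99.4/176.8 = 0.5622; after-tax cost = 8.36% × (1 − 0%) = 8.3600%.
WACC = 0.4061 × 9.8500% + 0.0317 × 8.4600% + 0.5622 × 8.3600% = 8.9683%.

8.97%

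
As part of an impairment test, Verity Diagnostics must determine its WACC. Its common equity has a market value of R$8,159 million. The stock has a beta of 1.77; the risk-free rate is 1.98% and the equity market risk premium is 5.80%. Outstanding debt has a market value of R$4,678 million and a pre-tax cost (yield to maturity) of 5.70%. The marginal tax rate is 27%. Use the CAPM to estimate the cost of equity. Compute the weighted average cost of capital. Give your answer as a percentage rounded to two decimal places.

9.30%

Cost of equity via CAPM: Re = 1.98% + 1.77 × 5.8% = 12.2460%.
Total capital V = 8159 + 4678 = 12837.
Equity: weight = 8159/12837 = 0.6356; cost = 12.246%.
Debt: weight = 4678/12837 = 0.3644; after-tax cost = 5.7% × (1 − 27%) = 4.1610%.
WACC = 0.6356 × 12.2460% + 0.3644 × 4.1610% = 9.2997%.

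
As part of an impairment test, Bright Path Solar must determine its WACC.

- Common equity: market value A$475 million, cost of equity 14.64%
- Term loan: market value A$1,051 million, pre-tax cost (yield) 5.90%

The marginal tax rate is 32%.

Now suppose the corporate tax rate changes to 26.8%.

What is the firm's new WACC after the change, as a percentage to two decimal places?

7.53%

After the change:
Total capital V = 475 + 1051 = 1526.
Equity: weight = 475/1526 = 0.3113; cost = 14.64%.
Term loan: weight = 1051/1526 = 0.6887; after-tax cost = 5.9% × (1 − 26.8%) = 4.3188%.
WACC = 0.3113 × 14.6400% + 0.6887 × 4.3188% = 7.5315%.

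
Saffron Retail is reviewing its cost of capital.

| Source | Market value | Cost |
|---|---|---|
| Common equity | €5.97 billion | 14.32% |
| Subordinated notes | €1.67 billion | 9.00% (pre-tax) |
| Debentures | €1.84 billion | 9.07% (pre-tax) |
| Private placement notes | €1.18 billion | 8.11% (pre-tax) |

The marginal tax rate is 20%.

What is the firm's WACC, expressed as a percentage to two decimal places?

11.12%

Total capital V = 5.97 + 1.67 + 1.84 + 1.18 = 10.66.
Equity: weight = 5.97/10.66 = 0.5600; cost = 14.32%.
Subordinated notes: weight = 1.67/10.66 = 0.1567; after-tax cost = 9% × (1 − 20%) = 7.2000%.
Debentures: weight = 1.84/10.66 = 0.1726; after-tax cost = 9.07% × (1 − 20%) = 7.2560%.
Private placement notes: weight = 1.18/10.66 = 0.1107; after-tax cost = 8.11% × (1 − 20%) = 6.4880%.
WACC = 0.5600 × 14.3200% + 0.1567 × 7.2000% + 0.1726 × 7.2560% + 0.1107 × 6.4880% = 11.1183%.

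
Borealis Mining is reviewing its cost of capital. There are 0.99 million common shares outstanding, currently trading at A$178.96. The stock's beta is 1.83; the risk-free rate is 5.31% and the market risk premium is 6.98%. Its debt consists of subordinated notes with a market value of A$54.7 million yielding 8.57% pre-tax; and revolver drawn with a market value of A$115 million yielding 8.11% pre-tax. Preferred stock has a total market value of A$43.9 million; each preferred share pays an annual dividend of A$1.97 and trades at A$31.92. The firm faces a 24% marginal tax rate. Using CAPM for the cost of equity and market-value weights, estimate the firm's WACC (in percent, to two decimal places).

Cost of equity via CAPM: Re = 5.31% + 1.83 × 6.98% = 18.0834%.
Cost of preferred: Rp = 1.97 / 31.92 = 6.1717%.
Market value of equity E = 178.96 × 0.99m = 177.1704m.
Total capital V = 177.1704 + 43.9 + 54.7 + 115 = 390.7704.
Equity: weight = 177.1704/390.7704 = 0.4534; cost = 18.0834%.
Preferred: weight = 43.9/390.7704 = 0.1123; cost = 6.1717%.
Subordinated notes: weight = 54.7/390.7704 = 0.1400; after-tax cost = 8.57% × (1 − 24%) = 6.5132%.
Revolver drawn: weight = 115/390.7704 = 0.2943; after-tax cost = 8.11% × (1 − 24%) = 6.1636%.
WACC = 0.4534 × 18.0834% + 0.1123 × 6.1717% + 0.1400 × 6.5132% + 0.2943 × 6.1636% = 11.6177%.

11.62%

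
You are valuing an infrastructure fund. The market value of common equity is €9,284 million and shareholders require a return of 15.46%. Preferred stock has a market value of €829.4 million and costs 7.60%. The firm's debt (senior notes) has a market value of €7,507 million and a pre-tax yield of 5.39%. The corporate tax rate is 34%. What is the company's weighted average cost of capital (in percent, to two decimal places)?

Total capital V = 9284 + 829.4 + 7507 = 17620.4.
Equity: weight = 9284/17620.4 = 0.5269; cost = 15.46%.
Preferred: weight = 829.4/17620.4 = 0.0471; cost = 7.6%.
Senior notes: weight = 7507/17620.4 = 0.4260; after-tax cost = 5.39% × (1 − 34%) = 3.5574%.
WACC = 0.5269 × 15.4600% + 0.0471 × 7.6000% + 0.4260 × 3.5574% = 10.0190%.

10.02%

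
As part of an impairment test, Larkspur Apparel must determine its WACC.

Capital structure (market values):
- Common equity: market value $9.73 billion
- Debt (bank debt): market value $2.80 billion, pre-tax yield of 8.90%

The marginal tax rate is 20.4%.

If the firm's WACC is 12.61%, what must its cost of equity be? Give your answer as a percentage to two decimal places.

14.20%

Total capital V = 9.73 + 2.8 = 12.53.
Equity weight = 9.73/12.53 = 0.7765.
Bank debt weight = 2.8/12.53 = 0.2235.
Debt contribution = 0.2235 × 8.9% × (1 − 20.4%) = 1.5831%.
Required equity contribution = 12.61% − 1.5831% = 11.0269%.
Re = 11.0269% / 0.7765 = 14.2001%.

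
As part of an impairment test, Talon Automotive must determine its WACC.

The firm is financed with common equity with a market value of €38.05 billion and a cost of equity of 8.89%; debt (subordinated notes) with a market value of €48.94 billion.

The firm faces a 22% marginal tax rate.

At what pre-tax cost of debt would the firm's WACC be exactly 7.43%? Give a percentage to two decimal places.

8.07%

Total capital V = 38.05 + 48.94 = 86.99.
Equity weight = 38.05/86.99 = 0.4374.
Subordinated notes weight = 48.94/86.99 = 0.5626.
Equity contribution = 0.4374 × 8.89% = 3.8885%.
Remaining for debt = 7.43% − 3.8885% = 3.5415%.
Rd × (1 − 22%) × 0.5626 = 3.5415%  ⇒  Rd = 8.0704%.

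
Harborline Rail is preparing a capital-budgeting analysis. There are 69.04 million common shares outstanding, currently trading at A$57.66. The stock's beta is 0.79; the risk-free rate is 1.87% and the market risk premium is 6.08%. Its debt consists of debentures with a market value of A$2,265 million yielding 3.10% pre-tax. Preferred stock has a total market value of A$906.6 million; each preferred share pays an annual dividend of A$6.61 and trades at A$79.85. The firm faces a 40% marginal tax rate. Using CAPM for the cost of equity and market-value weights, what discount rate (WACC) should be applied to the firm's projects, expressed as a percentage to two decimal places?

5.35%

Cost of equity via CAPM: Re = 1.87% + 0.79 × 6.08% = 6.6732%.
Cost of preferred: Rp = 6.61 / 79.85 = 8.2780%.
Market value of equity E = 57.66 × 69.04m = 3980.8464m.
Total capital V = 3980.8464 + 906.6 + 2265 = 7152.4464.
Equity: weight = 3980.8464/7152.4464 = 0.5566; cost = 6.6732%.
Preferred: weight = 906.6/7152.4464 = 0.1268; cost = 8.278%.
Debentures: weight = 2265/7152.4464 = 0.3167; after-tax cost = 3.1% × (1 − 40%) = 1.8600%.
WACC = 0.5566 × 6.6732% + 0.1268 × 8.2780% + 0.3167 × 1.8600% = 5.3524%.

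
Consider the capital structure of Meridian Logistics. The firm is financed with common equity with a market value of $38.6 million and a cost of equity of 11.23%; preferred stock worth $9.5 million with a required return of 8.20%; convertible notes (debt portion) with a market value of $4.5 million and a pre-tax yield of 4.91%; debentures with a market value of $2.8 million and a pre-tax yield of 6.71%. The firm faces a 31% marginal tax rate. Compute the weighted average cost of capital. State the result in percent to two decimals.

9.74%

Total capital V = 38.6 + 9.5 + 4.5 + 2.8 = 55.4.
Equity: weight = 38.6/55.4 = 0.6968; cost = 11.23%.
Preferred: weight = 9.5/55.4 = 0.1715; cost = 8.2%.
Convertible notes (debt portion): weight = 4.5/55.4 = 0.0812; after-tax cost = 4.91% × (1 − 31%) = 3.3879%.
Debentures: weight = 2.8/55.4 = 0.0505; after-tax cost = 6.71% × (1 − 31%) = 4.6299%.
WACC = 0.6968 × 11.2300% + 0.1715 × 8.2000% + 0.0812 × 3.3879% + 0.0505 × 4.6299% = 9.7398%.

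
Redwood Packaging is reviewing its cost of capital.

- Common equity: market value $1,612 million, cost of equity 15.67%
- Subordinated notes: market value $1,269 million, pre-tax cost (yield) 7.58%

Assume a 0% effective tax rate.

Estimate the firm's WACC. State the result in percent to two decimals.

Total capital V = 1612 + 1269 = 2881.
Equity: weight = 1612/2881 = 0.5595; cost = 15.67%.
Subordinated notes: weight = 1269/2881 = 0.4405; after-tax cost = 7.58% × (1 − 0%) = 7.5800%.
WACC = 0.5595 × 15.6700% + 0.4405 × 7.5800% = 12.1066%.

12.11%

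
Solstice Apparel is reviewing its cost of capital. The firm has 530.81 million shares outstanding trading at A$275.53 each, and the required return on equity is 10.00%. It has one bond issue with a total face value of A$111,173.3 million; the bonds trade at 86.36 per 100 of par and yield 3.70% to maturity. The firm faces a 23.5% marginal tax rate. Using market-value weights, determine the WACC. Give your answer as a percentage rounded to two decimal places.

7.16%

Market value of equity E = 275.53 × 530.81m = 146254.0793m. Market value of debt D = 111173.3m × 86.36/100 = 96009.26188m.
Total capital V = 146254.0793 + 96009.26188 = 242263.34118.
Equity: weight = 146254.0793/242263.34118 = 0.6037; cost = 10%.
Bonds outstanding: weight = 96009.26188/242263.34118 = 0.3963; after-tax cost = 3.7% × (1 − 23.5%) = 2.8305%.
WACC = 0.6037 × 10.0000% + 0.3963 × 2.8305% = 7.1587%.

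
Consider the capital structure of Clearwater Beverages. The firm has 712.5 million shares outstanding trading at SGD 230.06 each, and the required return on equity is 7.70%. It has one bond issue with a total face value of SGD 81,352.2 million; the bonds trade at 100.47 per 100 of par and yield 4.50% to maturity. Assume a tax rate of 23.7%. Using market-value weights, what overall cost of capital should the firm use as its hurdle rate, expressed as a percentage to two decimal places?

6.28%

Market value of equity E = 230.06 × 712.5m = 163917.75m. Market value of debt D = 81352.2m × 100.47/100 = 81734.55534m.
Total capital V = 163917.75 + 81734.55534 = 245652.30534.
Equity: weight = 163917.75/245652.30534 = 0.6673; cost = 7.7%.
Bonds outstanding: weight = 81734.55534/245652.30534 = 0.3327; after-tax cost = 4.5% × (1 − 23.7%) = 3.4335%.
WACC = 0.6673 × 7.7000% + 0.3327 × 3.4335% = 6.2804%.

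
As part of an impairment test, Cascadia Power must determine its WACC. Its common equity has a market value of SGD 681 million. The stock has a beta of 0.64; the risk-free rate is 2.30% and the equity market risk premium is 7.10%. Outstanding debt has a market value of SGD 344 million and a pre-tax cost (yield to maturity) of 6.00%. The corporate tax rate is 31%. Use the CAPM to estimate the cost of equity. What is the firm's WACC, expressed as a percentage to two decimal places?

5.94%

Cost of equity via CAPM: Re = 2.3% + 0.64 × 7.1% = 6.8440%.
Total capital V = 681 + 344 = 1025.
Equity: weight = 681/1025 = 0.6644; cost = 6.844%.
Debt: weight = 344/1025 = 0.3356; after-tax cost = 6% × (1 − 31%) = 4.1400%.
WACC = 0.6644 × 6.8440% + 0.3356 × 4.1400% = 5.9365%.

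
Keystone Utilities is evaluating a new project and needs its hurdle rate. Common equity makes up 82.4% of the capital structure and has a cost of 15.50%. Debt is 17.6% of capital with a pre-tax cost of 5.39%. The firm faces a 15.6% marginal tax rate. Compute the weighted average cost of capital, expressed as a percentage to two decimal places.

After-tax cost of debt = 5.39% × (1 − 15.6%) = 4.5492%.
WACC = 0.824 × 15.5000% + 0.176 × 4.5492% = 13.5727%.

13.57%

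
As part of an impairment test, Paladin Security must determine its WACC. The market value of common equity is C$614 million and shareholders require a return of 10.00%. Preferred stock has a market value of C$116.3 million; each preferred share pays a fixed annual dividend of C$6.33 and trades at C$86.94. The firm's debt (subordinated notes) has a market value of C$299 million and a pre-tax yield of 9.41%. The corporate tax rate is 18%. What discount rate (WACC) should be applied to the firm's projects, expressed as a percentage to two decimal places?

9.03%

Cost of preferred: Rp = 6.33 / 86.94 = 7.2809%.
Total capital V = 614 + 116.3 + 299 = 1029.3.
Equity: weight = 614/1029.3 = 0.5965; cost = 10%.
Preferred: weight = 116.3/1029.3 = 0.1130; cost = 7.2809%.
Subordinated notes: weight = 299/1029.3 = 0.2905; after-tax cost = 9.41% × (1 − 18%) = 7.7162%.
WACC = 0.5965 × 10.0000% + 0.1130 × 7.2809% + 0.2905 × 7.7162% = 9.0294%.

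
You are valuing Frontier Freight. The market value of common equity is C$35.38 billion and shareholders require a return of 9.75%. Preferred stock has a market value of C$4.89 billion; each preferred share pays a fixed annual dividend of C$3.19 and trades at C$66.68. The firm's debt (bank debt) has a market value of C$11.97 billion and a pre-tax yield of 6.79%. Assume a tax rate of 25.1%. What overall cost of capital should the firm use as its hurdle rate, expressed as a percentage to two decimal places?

Cost of preferred: Rp = 3.19 / 66.68 = 4.7840%.
Total capital V = 35.38 + 4.89 + 11.97 = 52.24.
Equity: weight = 35.38/52.24 = 0.6773; cost = 9.75%.
Preferred: weight = 4.89/52.24 = 0.0936; cost = 4.784%.
Bank debt: weight = 11.97/52.24 = 0.2291; after-tax cost = 6.79% × (1 − 25.1%) = 5.0857%.
WACC = 0.6773 × 9.7500% + 0.0936 × 4.7840% + 0.2291 × 5.0857% = 8.2164%.

8.22%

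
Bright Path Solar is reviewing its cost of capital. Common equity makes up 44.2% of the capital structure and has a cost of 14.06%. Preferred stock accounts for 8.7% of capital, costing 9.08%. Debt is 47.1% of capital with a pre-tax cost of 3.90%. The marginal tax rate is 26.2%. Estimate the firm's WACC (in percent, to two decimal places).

8.36%

After-tax cost of debt = 3.9% × (1 − 26.2%) = 2.8782%.
WACC = 0.442 × 14.0600% + 0.087 × 9.0800% + 0.471 × 2.8782% = 8.3601%.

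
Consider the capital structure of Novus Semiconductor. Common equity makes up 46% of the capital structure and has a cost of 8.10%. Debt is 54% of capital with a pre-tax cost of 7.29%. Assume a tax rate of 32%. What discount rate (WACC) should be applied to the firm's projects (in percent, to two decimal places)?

After-tax cost of debt = 7.29% × (1 − 32%) = 4.9572%.
WACC = 0.460 × 8.1000% + 0.540 × 4.9572% = 6.4029%.

6.40%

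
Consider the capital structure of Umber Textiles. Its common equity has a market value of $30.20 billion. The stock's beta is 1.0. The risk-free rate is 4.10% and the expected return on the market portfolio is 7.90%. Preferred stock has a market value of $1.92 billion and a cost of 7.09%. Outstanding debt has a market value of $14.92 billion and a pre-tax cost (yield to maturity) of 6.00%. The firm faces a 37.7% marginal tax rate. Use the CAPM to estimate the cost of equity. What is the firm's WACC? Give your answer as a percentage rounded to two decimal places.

Market risk premium = 7.9% − 4.1% = 3.8%.
Cost of equity via CAPM: Re = 4.1% + 1.0 × 3.8% = 7.9000%.
Total capital V = 30.2 + 1.92 + 14.92 = 47.04.
Equity: weight = 30.2/47.04 = 0.6420; cost = 7.9%.
Preferred: weight = 1.92/47.04 = 0.0408; cost = 7.09%.
Debt: weight = 14.92/47.04 = 0.3172; after-tax cost = 6% × (1 − 37.7%) = 3.7380%.
WACC = 0.6420 × 7.9000% + 0.0408 × 7.0900% + 0.3172 × 3.7380% = 6.5468%.

6.55%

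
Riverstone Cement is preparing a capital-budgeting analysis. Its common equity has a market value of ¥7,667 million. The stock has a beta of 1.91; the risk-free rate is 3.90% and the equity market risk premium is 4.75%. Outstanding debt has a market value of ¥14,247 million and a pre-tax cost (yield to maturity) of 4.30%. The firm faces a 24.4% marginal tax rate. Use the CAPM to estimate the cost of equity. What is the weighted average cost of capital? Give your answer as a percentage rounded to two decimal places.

Cost of equity via CAPM: Re = 3.9% + 1.91 × 4.75% = 12.9725%.
Total capital V = 7667 + 14247 = 21914.
Equity: weight = 7667/21914 = 0.3499; cost = 12.9725%.
Debt: weight = 14247/21914 = 0.6501; after-tax cost = 4.3% × (1 − 24.4%) = 3.2508%.
WACC = 0.3499 × 12.9725% + 0.6501 × 3.2508% = 6.6521%.

6.65%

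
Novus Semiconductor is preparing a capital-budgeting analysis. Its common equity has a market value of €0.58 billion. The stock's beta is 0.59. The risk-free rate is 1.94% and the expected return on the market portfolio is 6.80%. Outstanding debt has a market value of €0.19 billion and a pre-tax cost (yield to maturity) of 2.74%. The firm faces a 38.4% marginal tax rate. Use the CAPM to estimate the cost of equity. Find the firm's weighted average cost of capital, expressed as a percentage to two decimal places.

4.04%

Market risk premium = 6.8% − 1.94% = 4.86%.
Cost of equity via CAPM: Re = 1.94% + 0.59 × 4.86% = 4.8074%.
Total capital V = 0.58 + 0.19 = 0.77.
Equity: weight = 0.58/0.77 = 0.7532; cost = 4.8074%.
Debt: weight = 0.19/0.77 = 0.2468; after-tax cost = 2.74% × (1 − 38.4%) = 1.6878%.
WACC = 0.7532 × 4.8074% + 0.2468 × 1.6878% = 4.0376%.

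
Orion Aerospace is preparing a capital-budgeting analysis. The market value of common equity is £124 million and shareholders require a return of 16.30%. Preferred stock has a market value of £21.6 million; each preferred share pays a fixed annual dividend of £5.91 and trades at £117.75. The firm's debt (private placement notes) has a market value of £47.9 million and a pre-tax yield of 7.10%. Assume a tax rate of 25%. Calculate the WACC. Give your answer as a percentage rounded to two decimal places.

Cost of preferred: Rp = 5.91 / 117.75 = 5.0191%.
Total capital V = 124 + 21.6 + 47.9 = 193.5.
Equity: weight = 124/193.5 = 0.6408; cost = 16.3%.
Preferred: weight = 21.6/193.5 = 0.1116; cost = 5.0191%.
Private placement notes: weight = 47.9/193.5 = 0.2475; after-tax cost = 7.1% × (1 − 25%) = 5.3250%.
WACC = 0.6408 × 16.3000% + 0.1116 × 5.0191% + 0.2475 × 5.3250% = 12.3239%.

12.32%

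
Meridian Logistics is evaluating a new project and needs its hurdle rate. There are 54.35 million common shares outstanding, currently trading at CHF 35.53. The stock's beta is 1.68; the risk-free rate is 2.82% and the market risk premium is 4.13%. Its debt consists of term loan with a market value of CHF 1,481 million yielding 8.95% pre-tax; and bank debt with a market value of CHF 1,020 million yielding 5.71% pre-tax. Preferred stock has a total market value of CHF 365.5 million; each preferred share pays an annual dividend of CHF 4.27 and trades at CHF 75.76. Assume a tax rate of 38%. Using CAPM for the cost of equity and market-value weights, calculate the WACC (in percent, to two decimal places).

6.82%

Cost of equity via CAPM: Re = 2.82% + 1.68 × 4.13% = 9.7584%.
Cost of preferred: Rp = 4.27 / 75.76 = 5.6362%.
Market value of equity E = 35.53 × 54.35m = 1931.0555m.
Total capital V = 1931.0555 + 365.5 + 1481 + 1020 = 4797.5555.
Equity: weight = 1931.0555/4797.5555 = 0.4025; cost = 9.7584%.
Preferred: weight = 365.5/4797.5555 = 0.0762; cost = 5.6362%.
Term loan: weight = 1481/4797.5555 = 0.3087; after-tax cost = 8.95% × (1 − 38%) = 5.5490%.
Bank debt: weight = 1020/4797.5555 = 0.2126; after-tax cost = 5.71% × (1 − 38%) = 3.5402%.
WACC = 0.4025 × 9.7584% + 0.0762 × 5.6362% + 0.3087 × 5.5490% + 0.2126 × 3.5402% = 6.8229%.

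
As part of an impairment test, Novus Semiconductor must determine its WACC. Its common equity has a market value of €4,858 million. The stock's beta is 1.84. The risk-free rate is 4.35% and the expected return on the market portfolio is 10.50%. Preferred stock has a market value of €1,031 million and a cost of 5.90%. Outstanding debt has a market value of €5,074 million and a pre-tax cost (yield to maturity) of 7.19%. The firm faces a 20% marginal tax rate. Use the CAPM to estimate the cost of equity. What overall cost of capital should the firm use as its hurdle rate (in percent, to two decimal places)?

10.16%

Market risk premium = 10.5% − 4.35% = 6.15%.
Cost of equity via CAPM: Re = 4.35% + 1.84 × 6.15% = 15.6660%.
Total capital V = 4858 + 1031 + 5074 = 10963.
Equity: weight = 4858/10963 = 0.4431; cost = 15.666%.
Preferred: weight = 1031/10963 = 0.0940; cost = 5.9%.
Debt: weight = 5074/10963 = 0.4628; after-tax cost = 7.19% × (1 − 20%) = 5.7520%.
WACC = 0.4431 × 15.6660% + 0.0940 × 5.9000% + 0.4628 × 5.7520% = 10.1591%.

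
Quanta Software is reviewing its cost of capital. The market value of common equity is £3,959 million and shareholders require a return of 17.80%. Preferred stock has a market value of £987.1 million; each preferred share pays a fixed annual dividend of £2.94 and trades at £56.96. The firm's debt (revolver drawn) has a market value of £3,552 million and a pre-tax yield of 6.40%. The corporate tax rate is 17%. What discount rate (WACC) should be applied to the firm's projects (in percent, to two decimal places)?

11.11%

Cost of preferred: Rp = 2.94 / 56.96 = 5.1615%.
Total capital V = 3959 + 987.1 + 3552 = 8498.1.
Equity: weight = 3959/8498.1 = 0.4659; cost = 17.8%.
Preferred: weight = 987.1/8498.1 = 0.1162; cost = 5.1615%.
Revolver drawn: weight = 3552/8498.1 = 0.4180; after-tax cost = 6.4% × (1 − 17%) = 5.3120%.
WACC = 0.4659 × 17.8000% + 0.1162 × 5.1615% + 0.4180 × 5.3120% = 11.1123%.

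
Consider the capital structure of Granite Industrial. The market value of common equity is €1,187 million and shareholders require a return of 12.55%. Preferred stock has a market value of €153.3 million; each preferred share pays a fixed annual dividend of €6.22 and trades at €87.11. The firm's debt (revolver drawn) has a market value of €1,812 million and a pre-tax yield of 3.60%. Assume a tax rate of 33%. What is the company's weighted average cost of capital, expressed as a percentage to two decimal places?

6.46%

Cost of preferred: Rp = 6.22 / 87.11 = 7.1404%.
Total capital V = 1187 + 153.3 + 1812 = 3152.3.
Equity: weight = 1187/3152.3 = 0.3766; cost = 12.55%.
Preferred: weight = 153.3/3152.3 = 0.0486; cost = 7.1404%.
Revolver drawn: weight = 1812/3152.3 = 0.5748; after-tax cost = 3.6% × (1 − 33%) = 2.4120%.
WACC = 0.3766 × 12.5500% + 0.0486 × 7.1404% + 0.5748 × 2.4120% = 6.4594%.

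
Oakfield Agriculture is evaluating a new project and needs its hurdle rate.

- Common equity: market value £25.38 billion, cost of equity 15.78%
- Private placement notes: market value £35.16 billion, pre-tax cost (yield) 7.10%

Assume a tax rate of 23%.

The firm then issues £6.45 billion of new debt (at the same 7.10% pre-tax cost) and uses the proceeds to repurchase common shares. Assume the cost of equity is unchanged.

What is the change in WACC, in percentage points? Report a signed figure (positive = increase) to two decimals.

Current WACC:
Total capital V = 25.38 + 35.16 = 60.54.
Equity: weight = 25.38/60.54 = 0.4192; cost = 15.78%.
Private placement notes: weight = 35.16/60.54 = 0.5808; after-tax cost = 7.1% × (1 − 23%) = 5.4670%.
WACC = 0.4192 × 15.7800% + 0.5808 × 5.4670% = 9.7905%.
After the change:
Total capital V = 18.93 + 41.61 = 60.54.
Equity: weight = 18.93/60.54 = 0.3127; cost = 15.78%.
Private placement notes: weight = 41.61/60.54 = 0.6873; after-tax cost = 7.1% × (1 − 23%) = 5.4670%.
WACC = 0.3127 × 15.7800% + 0.6873 × 5.4670% = 8.6917%.
Change in WACC = 8.6917% − 9.7905% = -1.0988 pp.

-1.10 pp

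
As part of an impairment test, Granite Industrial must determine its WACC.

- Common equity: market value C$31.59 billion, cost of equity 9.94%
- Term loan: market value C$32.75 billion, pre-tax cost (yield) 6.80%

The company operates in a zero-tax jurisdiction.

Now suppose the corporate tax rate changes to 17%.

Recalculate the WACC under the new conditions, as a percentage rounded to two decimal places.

7.75%

After the change:
Total capital V = 31.59 + 32.75 = 64.34.
Equity: weight = 31.59/64.34 = 0.4910; cost = 9.94%.
Term loan: weight = 32.75/64.34 = 0.5090; after-tax cost = 6.8% × (1 − 17%) = 5.6440%.
WACC = 0.4910 × 9.9400% + 0.5090 × 5.6440% = 7.7533%.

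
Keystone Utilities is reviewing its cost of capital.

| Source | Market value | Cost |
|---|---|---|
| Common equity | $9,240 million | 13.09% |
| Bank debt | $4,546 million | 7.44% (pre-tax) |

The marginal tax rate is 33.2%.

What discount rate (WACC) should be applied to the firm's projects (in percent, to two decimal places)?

Total capital V = 9240 + 4546 = 13786.
Equity: weight = 9240/13786 = 0.6702; cost = 13.09%.
Bank debt: weight = 4546/13786 = 0.3298; after-tax cost = 7.44% × (1 − 33.2%) = 4.9699%.
WACC = 0.6702 × 13.0900% + 0.3298 × 4.9699% = 10.4124%.

10.41%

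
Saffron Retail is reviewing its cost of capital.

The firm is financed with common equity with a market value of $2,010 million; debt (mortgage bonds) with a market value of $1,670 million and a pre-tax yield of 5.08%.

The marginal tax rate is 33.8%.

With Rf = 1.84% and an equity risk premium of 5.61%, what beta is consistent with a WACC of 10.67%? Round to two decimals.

Total capital V = 2010 + 1670 = 3680.
Equity weight = 2010/3680 = 0.5462.
Mortgage bonds weight = 1670/3680 = 0.4538.
Debt contribution = 0.4538 × 5.08% × (1 − 33.8%) = 1.5261%.
Required equity contribution = 10.67% − 1.5261% = 9.1439%  ⇒  Re = 16.7410%.
CAPM: 16.7410% = 1.84% + β × 5.61%  ⇒  β = 2.6562.

2.66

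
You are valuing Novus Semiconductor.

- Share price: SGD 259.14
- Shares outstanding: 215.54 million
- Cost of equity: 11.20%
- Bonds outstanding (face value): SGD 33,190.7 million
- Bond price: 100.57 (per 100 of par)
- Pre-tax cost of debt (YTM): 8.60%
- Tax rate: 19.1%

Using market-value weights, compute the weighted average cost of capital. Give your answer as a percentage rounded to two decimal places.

Market value of equity E = 259.14 × 215.54m = 55855.0356m. Market value of debt D = 33190.7m × 100.57/100 = 33379.88699m.
Total capital V = 55855.0356 + 33379.88699 = 89234.92259.
Equity: weight = 55855.0356/89234.92259 = 0.6259; cost = 11.2%.
Bonds outstanding: weight = 33379.88699/89234.92259 = 0.3741; after-tax cost = 8.6% × (1 − 19.1%) = 6.9574%.
WACC = 0.6259 × 11.2000% + 0.3741 × 6.9574% = 9.6130%.

9.61%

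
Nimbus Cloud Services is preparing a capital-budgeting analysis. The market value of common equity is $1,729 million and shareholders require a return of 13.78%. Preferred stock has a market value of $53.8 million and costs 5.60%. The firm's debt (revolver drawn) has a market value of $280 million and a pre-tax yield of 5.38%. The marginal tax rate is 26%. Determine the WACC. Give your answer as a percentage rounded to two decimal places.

12.24%

Total capital V = 1729 + 53.8 + 280 = 2062.8.
Equity: weight = 1729/2062.8 = 0.8382; cost = 13.78%.
Preferred: weight = 53.8/2062.8 = 0.0261; cost = 5.6%.
Revolver drawn: weight = 280/2062.8 = 0.1357; after-tax cost = 5.38% × (1 − 26%) = 3.9812%.
WACC = 0.8382 × 13.7800% + 0.0261 × 5.6000% + 0.1357 × 3.9812% = 12.2366%.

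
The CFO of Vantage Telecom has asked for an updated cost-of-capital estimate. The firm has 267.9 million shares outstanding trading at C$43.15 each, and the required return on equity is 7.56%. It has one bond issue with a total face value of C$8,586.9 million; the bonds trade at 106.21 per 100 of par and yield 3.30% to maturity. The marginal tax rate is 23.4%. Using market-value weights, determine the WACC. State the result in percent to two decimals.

Market value of equity E = 43.15 × 267.9m = 11559.885m. Market value of debt D = 8586.9m × 106.21/100 = 9120.14649m.
Total capital V = 11559.885 + 9120.14649 = 20680.03149.
Equity: weight = 11559.885/20680.03149 = 0.5590; cost = 7.56%.
Bonds outstanding: weight = 9120.14649/20680.03149 = 0.4410; after-tax cost = 3.3% × (1 − 23.4%) = 2.5278%.
WACC = 0.5590 × 7.5600% + 0.4410 × 2.5278% = 5.3407%.

5.34%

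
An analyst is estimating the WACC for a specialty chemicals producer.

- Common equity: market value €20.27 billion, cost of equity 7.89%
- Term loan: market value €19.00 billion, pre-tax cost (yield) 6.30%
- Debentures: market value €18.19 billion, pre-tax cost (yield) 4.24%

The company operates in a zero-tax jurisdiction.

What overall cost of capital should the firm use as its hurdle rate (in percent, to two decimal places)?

Total capital V = 20.27 + 19 + 18.19 = 57.46.
Equity: weight = 20.27/57.46 = 0.3528; cost = 7.89%.
Term loan: weight = 19/57.46 = 0.3307; after-tax cost = 6.3% × (1 − 0%) = 6.3000%.
Debentures: weight = 18.19/57.46 = 0.3166; after-tax cost = 4.24% × (1 − 0%) = 4.2400%.
WACC = 0.3528 × 7.8900% + 0.3307 × 6.3000% + 0.3166 × 4.2400% = 6.2088%.

6.21%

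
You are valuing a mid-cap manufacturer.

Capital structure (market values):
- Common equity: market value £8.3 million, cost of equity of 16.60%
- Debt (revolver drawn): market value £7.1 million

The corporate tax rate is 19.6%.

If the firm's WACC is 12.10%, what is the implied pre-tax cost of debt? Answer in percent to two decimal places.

8.51%

Total capital V = 8.3 + 7.1 = 15.4.
Equity weight = 8.3/15.4 = 0.5390.
Revolver drawn weight = 7.1/15.4 = 0.4610.
Equity contribution = 0.5390 × 16.6% = 8.9468%.
Remaining for debt = 12.1% − 8.9468% = 3.1532%.
Rd × (1 − 19.6%) × 0.4610 = 3.1532%  ⇒  Rd = 8.5068%.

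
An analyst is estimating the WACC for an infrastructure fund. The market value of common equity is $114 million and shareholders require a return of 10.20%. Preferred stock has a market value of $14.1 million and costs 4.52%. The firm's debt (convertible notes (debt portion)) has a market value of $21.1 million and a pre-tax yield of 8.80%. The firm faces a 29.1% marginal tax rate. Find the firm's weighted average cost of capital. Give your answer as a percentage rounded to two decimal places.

9.10%

Total capital V = 114 + 14.1 + 21.1 = 149.2.
Equity: weight = 114/149.2 = 0.7641; cost = 10.2%.
Preferred: weight = 14.1/149.2 = 0.0945; cost = 4.52%.
Convertible notes (debt portion): weight = 21.1/149.2 = 0.1414; after-tax cost = 8.8% × (1 − 29.1%) = 6.2392%.
WACC = 0.7641 × 10.2000% + 0.0945 × 4.5200% + 0.1414 × 6.2392% = 9.1031%.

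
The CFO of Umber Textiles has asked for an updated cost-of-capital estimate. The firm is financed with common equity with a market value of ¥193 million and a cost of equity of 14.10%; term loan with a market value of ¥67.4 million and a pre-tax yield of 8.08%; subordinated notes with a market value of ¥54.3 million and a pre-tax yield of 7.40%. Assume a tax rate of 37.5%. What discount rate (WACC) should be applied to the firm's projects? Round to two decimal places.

Total capital V = 193 + 67.4 + 54.3 = 314.7.
Equity: weight = 193/314.7 = 0.6133; cost = 14.1%.
Term loan: weight = 67.4/314.7 = 0.2142; after-tax cost = 8.08% × (1 − 37.5%) = 5.0500%.
Subordinated notes: weight = 54.3/314.7 = 0.1725; after-tax cost = 7.4% × (1 − 37.5%) = 4.6250%.
WACC = 0.6133 × 14.1000% + 0.2142 × 5.0500% + 0.1725 × 4.6250% = 10.5269%.

10.53%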